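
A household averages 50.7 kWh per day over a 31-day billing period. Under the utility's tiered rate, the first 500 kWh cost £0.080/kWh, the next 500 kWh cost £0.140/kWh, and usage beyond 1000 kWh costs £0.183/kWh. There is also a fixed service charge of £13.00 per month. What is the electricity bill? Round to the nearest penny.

£227.62

Usage = 50.7 kWh/day × 31 days = 1571.7 kWh
First 500 kWh × £0.080 = £40.00
Next 500 kWh × £0.140 = £70.00
Remaining 571.7 kWh × £0.183 = £104.62
Energy charge = £214.62; + service £13.00 = £227.62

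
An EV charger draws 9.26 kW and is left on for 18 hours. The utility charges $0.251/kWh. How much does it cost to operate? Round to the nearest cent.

$41.84

Energy = 9260 W × 18 h = 166,680 Wh = 166.7 kWh
Cost = 166.7 kWh × $0.251/kWh = $41.84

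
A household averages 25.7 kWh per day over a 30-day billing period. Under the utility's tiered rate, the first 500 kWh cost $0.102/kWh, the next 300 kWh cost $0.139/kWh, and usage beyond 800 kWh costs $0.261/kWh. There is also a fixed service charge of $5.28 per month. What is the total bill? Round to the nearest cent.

$93.95

Usage = 25.7 kWh/day × 30 days = 771 kWh
First 500 kWh × $0.102 = $51.00
Next 271 kWh × $0.139 = $37.67
Remaining tier: 0 kWh (not reached)
Energy charge = $88.67; + service $5.28 = $93.95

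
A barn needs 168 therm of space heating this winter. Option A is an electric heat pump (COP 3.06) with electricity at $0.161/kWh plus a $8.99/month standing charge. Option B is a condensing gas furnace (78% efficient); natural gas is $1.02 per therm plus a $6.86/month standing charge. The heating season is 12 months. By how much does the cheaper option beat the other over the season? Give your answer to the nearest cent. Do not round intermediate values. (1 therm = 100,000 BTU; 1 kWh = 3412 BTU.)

Heat load = 168 therm × 100,000 = 16,800,000 BTU
Gas: input = 16,800,000 / 0.78 = 21,538,462 BTU = 215.4 therm → 215.4 × $1.02 = $219.69; + 12 × $6.86 standing = $302.01
Heat pump: 16,800,000 BTU / 3412 = 4,924 kWh heat; / 3.06 = 1,609 kWh in → × $0.161 = $259.06; + 12 × $8.99 standing = $366.94
Difference = |$302.01 − $366.94| = $64.93

$64.93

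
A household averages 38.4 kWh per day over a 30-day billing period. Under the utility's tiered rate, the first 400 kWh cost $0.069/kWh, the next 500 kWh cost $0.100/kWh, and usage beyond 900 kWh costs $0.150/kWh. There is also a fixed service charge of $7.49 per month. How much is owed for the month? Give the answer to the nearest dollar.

$123

Usage = 38.4 kWh/day × 30 days = 1152 kWh
First 400 kWh × $0.069 = $27.60
Next 500 kWh × $0.100 = $50.00
Remaining 252 kWh × $0.150 = $37.80
Energy charge = $115.40; + service $7.49 = $122.89 ≈ $123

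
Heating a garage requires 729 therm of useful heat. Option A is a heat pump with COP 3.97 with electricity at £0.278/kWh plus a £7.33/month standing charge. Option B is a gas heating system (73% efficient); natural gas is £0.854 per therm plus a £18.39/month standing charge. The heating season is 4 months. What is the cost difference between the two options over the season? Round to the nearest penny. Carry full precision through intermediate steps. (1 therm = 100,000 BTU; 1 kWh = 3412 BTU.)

Heat load = 729 therm × 100,000 = 72,900,000 BTU
Gas: input = 72,900,000 / 0.73 = 99,863,014 BTU = 998.6 therm → 998.6 × £0.854 = £852.83; + 4 × £18.39 standing = £926.39
Heat pump: 72,900,000 BTU / 3412 = 21,370 kWh heat; / 3.97 = 5,382 kWh in → × £0.278 = £1,496.14; + 4 × £7.33 standing = £1,525.46
Difference = |£926.39 − £1,525.46| = £599.07

£599.07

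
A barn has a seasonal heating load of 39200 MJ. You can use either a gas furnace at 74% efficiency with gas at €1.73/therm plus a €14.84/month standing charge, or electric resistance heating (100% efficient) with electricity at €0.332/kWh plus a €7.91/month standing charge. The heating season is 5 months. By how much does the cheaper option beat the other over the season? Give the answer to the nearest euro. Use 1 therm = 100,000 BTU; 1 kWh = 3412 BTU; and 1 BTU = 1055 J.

€2712

Heat load = 39200 MJ = 39,200,000,000 J / 1055 = 37,156,398 BTU
Gas: input = 37,156,398 / 0.74 = 50,211,349 BTU = 502.1 therm → 502.1 × €1.73 = €868.66; + 5 × €14.84 standing = €942.86
Electric: 37,156,398 BTU / 3412 = 10,890 kWh → × €0.332 = €3,615.45; + 5 × €7.91 standing = €3,655.00
Difference = |€942.86 − €3,655.00| = €2,712.15 ≈ €2712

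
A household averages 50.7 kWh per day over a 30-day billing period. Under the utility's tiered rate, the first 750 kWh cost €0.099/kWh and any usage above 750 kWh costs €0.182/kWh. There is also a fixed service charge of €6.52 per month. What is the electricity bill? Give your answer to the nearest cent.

Usage = 50.7 kWh/day × 30 days = 1521 kWh
First 750 kWh × €0.099 = €74.25
Remaining 771 kWh × €0.182 = €140.32
Energy charge = €214.57; + service €6.52 = €221.09

€221.09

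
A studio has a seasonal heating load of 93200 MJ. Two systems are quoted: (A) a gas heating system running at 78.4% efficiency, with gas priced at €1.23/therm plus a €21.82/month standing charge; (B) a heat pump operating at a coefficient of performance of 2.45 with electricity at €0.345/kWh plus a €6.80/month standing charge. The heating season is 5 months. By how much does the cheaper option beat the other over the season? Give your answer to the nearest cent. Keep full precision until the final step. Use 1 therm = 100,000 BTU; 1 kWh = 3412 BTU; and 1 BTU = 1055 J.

€2184.86

Heat load = 93200 MJ = 93,200,000,000 J / 1055 = 88,341,232 BTU
Gas: input = 88,341,232 / 0.784 = 112,680,143 BTU = 1,127 therm → 1,127 × €1.23 = €1,385.97; + 5 × €21.82 standing = €1,495.07
Heat pump: 88,341,232 BTU / 3412 = 25,890 kWh heat; / 2.45 = 10,570 kWh in → × €0.345 = €3,645.92; + 5 × €6.80 standing = €3,679.92
Difference = |€1,495.07 − €3,679.92| = €2,184.86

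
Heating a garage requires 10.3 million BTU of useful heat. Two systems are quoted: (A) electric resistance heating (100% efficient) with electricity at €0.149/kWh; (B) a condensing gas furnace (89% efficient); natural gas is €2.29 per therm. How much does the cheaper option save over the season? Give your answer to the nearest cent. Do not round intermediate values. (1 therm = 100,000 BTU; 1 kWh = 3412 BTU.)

€184.77

Heat load = 10.3 × 10⁶ BTU = 10,300,000 BTU
Gas: input = 10,300,000 / 0.89 = 11,573,034 BTU = 115.7 therm → 115.7 × €2.29 = €265.02
Electric: 10,300,000 BTU / 3412 = 3,019 kWh → × €0.149 = €449.79
Difference = |€265.02 − €449.79| = €184.77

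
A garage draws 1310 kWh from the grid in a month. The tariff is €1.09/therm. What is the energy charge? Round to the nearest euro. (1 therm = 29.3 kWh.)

€49

1310 kWh × (0.03413 therm/kWh) = 44.71 therm
Cost = 44.71 therm × €1.09/therm = €48.73 ≈ €49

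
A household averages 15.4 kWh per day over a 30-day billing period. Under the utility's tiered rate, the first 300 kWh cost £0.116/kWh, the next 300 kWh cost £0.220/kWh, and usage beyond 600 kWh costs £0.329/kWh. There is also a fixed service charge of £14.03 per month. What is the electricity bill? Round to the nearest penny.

£84.47

Usage = 15.4 kWh/day × 30 days = 462 kWh
First 300 kWh × £0.116 = £34.80
Next 162 kWh × £0.220 = £35.64
Remaining tier: 0 kWh (not reached)
Energy charge = £70.44; + service £14.03 = £84.47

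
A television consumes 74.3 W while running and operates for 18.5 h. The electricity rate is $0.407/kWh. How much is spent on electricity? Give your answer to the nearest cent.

Energy = 74.3 W × 18.5 h = 1,375 Wh = 1.375 kWh
Cost = 1.375 kWh × $0.407/kWh = $0.56

$0.56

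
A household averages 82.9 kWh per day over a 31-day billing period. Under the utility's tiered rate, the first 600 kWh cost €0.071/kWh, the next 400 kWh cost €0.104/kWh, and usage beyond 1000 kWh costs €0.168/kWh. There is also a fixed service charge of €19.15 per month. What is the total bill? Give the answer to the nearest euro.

€367

Usage = 82.9 kWh/day × 31 days = 2569.9 kWh
First 600 kWh × €0.071 = €42.60
Next 400 kWh × €0.104 = €41.60
Remaining 1569.9 kWh × €0.168 = €263.74
Energy charge = €347.94; + service €19.15 = €367.09 ≈ €367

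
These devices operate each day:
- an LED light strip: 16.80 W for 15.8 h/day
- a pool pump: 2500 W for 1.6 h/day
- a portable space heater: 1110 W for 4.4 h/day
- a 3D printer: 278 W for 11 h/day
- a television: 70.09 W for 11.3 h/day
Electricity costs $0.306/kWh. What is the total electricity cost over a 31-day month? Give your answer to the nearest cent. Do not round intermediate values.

LED light strip: 16.80 W × 15.8 h × 31 d = 8,229 Wh = 8.229 kWh
pool pump: 2500 W × 1.6 h × 31 d = 124,000 Wh = 124 kWh
portable space heater: 1110 W × 4.4 h × 31 d = 151,404 Wh = 151.4 kWh
3D printer: 278 W × 11 h × 31 d = 94,798 Wh = 94.8 kWh
television: 70.09 W × 11.3 h × 31 d = 24,553 Wh = 24.55 kWh
Total energy = 8.229 + 124 + 151.4 + 94.8 + 24.55 = 403 kWh
Cost = 403 kWh × $0.306 = $123.31

$123.31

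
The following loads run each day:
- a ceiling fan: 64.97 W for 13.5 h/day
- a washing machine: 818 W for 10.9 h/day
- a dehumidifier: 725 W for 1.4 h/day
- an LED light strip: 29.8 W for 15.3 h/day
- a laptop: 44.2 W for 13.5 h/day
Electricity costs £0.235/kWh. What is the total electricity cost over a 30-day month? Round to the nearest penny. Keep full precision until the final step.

ceiling fan: 64.97 W × 13.5 h × 30 d = 26,313 Wh = 26.31 kWh
washing machine: 818 W × 10.9 h × 30 d = 267,486 Wh = 267.5 kWh
dehumidifier: 725 W × 1.4 h × 30 d = 30,450 Wh = 30.45 kWh
LED light strip: 29.8 W × 15.3 h × 30 d = 13,678 Wh = 13.68 kWh
laptop: 44.2 W × 13.5 h × 30 d = 17,901 Wh = 17.9 kWh
Total energy = 26.31 + 267.5 + 30.45 + 13.68 + 17.9 = 355.8 kWh
Cost = 355.8 kWh × £0.235 = £83.62

£83.62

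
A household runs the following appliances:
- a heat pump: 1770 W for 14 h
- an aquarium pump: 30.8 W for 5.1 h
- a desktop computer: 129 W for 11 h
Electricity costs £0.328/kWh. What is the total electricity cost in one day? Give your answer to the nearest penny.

heat pump: 1770 W × 14 h = 24,780 Wh = 24.78 kWh
aquarium pump: 30.8 W × 5.1 h = 157 Wh = 0.1571 kWh
desktop computer: 129 W × 11 h = 1,419 Wh = 1.419 kWh
Total energy = 24.78 + 0.1571 + 1.419 = 26.36 kWh
Cost = 26.36 kWh × £0.328 = £8.64

£8.64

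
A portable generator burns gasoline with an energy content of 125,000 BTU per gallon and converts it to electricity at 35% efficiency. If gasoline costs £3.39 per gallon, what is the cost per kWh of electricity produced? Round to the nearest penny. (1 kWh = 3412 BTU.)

£0.26

Electrical output per gallon = 125,000 BTU × 0.35 / 3412 BTU/kWh = 12.82 kWh
Cost per kWh = £3.39 / 12.82 kWh = £0.264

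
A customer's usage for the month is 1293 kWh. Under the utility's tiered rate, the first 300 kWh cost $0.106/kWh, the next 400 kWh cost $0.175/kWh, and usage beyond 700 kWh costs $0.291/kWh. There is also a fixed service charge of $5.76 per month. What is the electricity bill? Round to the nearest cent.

$280.12

First 300 kWh × $0.106 = $31.80
Next 400 kWh × $0.175 = $70.00
Remaining 593 kWh × $0.291 = $172.56
Energy charge = $274.36; + service $5.76 = $280.12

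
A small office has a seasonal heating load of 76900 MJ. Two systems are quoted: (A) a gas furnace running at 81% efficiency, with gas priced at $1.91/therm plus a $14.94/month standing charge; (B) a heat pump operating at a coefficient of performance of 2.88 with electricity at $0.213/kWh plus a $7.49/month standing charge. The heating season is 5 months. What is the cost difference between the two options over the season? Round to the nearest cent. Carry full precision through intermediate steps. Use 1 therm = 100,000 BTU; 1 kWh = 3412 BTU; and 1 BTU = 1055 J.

Heat load = 76900 MJ = 76,900,000,000 J / 1055 = 72,890,995 BTU
Gas: input = 72,890,995 / 0.81 = 89,988,883 BTU = 899.9 therm → 899.9 × $1.91 = $1,718.79; + 5 × $14.94 standing = $1,793.49
Heat pump: 72,890,995 BTU / 3412 = 21,360 kWh heat; / 2.88 = 7,418 kWh in → × $0.213 = $1,579.98; + 5 × $7.49 standing = $1,617.43
Difference = |$1,793.49 − $1,617.43| = $176.06

$176.06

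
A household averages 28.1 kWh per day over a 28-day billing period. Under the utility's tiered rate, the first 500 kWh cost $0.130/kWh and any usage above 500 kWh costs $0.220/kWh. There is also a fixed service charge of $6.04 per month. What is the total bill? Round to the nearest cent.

$134.14

Usage = 28.1 kWh/day × 28 days = 786.8 kWh
First 500 kWh × $0.130 = $65.00
Remaining 286.8 kWh × $0.220 = $63.10
Energy charge = $128.10; + service $6.04 = $134.14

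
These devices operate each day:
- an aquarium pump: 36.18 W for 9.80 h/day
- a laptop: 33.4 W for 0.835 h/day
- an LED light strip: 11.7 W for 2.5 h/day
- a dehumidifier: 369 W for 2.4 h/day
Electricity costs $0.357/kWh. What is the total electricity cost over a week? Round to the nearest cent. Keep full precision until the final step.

$3.24

aquarium pump: 36.18 W × 9.80 h × 7 d = 2,482 Wh = 2.482 kWh
laptop: 33.4 W × 0.835 h × 7 d = 195 Wh = 0.1952 kWh
LED light strip: 11.7 W × 2.5 h × 7 d = 205 Wh = 0.2047 kWh
dehumidifier: 369 W × 2.4 h × 7 d = 6,199 Wh = 6.199 kWh
Total energy = 2.482 + 0.1952 + 0.2047 + 6.199 = 9.081 kWh
Cost = 9.081 kWh × $0.357 = $3.24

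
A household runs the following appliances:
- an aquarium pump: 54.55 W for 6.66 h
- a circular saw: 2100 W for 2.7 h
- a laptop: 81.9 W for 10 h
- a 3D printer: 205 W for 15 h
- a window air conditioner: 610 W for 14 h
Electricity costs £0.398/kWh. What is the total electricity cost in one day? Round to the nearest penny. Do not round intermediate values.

aquarium pump: 54.55 W × 6.66 h = 363 Wh = 0.3633 kWh
circular saw: 2100 W × 2.7 h = 5,670 Wh = 5.67 kWh
laptop: 81.9 W × 10 h = 819 Wh = 0.819 kWh
3D printer: 205 W × 15 h = 3,075 Wh = 3.075 kWh
window air conditioner: 610 W × 14 h = 8,540 Wh = 8.54 kWh
Total energy = 0.3633 + 5.67 + 0.819 + 3.075 + 8.54 = 18.47 kWh
Cost = 18.47 kWh × £0.398 = £7.35

£7.35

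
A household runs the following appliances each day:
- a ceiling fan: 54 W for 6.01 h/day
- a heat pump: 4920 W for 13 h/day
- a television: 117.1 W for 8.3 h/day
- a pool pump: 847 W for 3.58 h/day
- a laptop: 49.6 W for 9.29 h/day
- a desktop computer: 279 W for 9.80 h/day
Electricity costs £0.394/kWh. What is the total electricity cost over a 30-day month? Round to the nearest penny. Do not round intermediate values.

£844.94

ceiling fan: 54 W × 6.01 h × 30 d = 9,736 Wh = 9.736 kWh
heat pump: 4920 W × 13 h × 30 d = 1,918,800 Wh = 1,919 kWh
television: 117.1 W × 8.3 h × 30 d = 29,158 Wh = 29.16 kWh
pool pump: 847 W × 3.58 h × 30 d = 90,968 Wh = 90.97 kWh
laptop: 49.6 W × 9.29 h × 30 d = 13,824 Wh = 13.82 kWh
desktop computer: 279 W × 9.80 h × 30 d = 82,026 Wh = 82.03 kWh
Total energy = 9.736 + 1,919 + 29.16 + 90.97 + 13.82 + 82.03 = 2,145 kWh
Cost = 2,145 kWh × £0.394 = £844.94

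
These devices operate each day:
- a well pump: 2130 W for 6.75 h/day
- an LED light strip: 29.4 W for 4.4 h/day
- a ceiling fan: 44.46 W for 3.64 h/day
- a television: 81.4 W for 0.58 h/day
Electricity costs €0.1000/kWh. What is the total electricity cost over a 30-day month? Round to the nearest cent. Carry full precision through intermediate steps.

€44.15

well pump: 2130 W × 6.75 h × 30 d = 431,325 Wh = 431.3 kWh
LED light strip: 29.4 W × 4.4 h × 30 d = 3,881 Wh = 3.881 kWh
ceiling fan: 44.46 W × 3.64 h × 30 d = 4,855 Wh = 4.855 kWh
television: 81.4 W × 0.58 h × 30 d = 1,416 Wh = 1.416 kWh
Total energy = 431.3 + 3.881 + 4.855 + 1.416 = 441.5 kWh
Cost = 441.5 kWh × €0.1000 = €44.15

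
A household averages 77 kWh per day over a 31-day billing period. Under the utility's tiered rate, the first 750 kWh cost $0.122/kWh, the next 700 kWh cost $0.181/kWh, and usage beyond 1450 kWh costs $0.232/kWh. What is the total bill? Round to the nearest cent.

Usage = 77 kWh/day × 31 days = 2387 kWh
First 750 kWh × $0.122 = $91.50
Next 700 kWh × $0.181 = $126.70
Remaining 937 kWh × $0.232 = $217.38
Total = $435.58

$435.58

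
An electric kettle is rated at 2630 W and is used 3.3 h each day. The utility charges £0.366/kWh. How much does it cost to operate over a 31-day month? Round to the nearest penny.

Energy = 2630 W × 3.3 h/day × 31 days = 269,049 Wh = 269 kWh
Cost = 269 kWh × £0.366/kWh = £98.47

£98.47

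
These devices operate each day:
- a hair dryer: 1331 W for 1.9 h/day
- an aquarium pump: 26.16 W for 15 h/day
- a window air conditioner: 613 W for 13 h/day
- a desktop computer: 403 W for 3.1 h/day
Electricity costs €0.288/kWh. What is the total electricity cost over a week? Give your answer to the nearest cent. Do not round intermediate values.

hair dryer: 1331 W × 1.9 h × 7 d = 17,702 Wh = 17.7 kWh
aquarium pump: 26.16 W × 15 h × 7 d = 2,747 Wh = 2.747 kWh
window air conditioner: 613 W × 13 h × 7 d = 55,783 Wh = 55.78 kWh
desktop computer: 403 W × 3.1 h × 7 d = 8,745 Wh = 8.745 kWh
Total energy = 17.7 + 2.747 + 55.78 + 8.745 = 84.98 kWh
Cost = 84.98 kWh × €0.288 = €24.47

€24.47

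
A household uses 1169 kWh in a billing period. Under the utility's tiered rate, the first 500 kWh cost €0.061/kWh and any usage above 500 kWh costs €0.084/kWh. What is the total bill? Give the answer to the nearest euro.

€87

First 500 kWh × €0.061 = €30.50
Remaining 669 kWh × €0.084 = €56.20
Total = €86.70 ≈ €87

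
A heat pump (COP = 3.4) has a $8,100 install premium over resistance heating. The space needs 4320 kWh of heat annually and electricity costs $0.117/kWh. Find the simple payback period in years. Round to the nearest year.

Resistance: 4320 kWh × $0.117 = $505.44/yr
Heat pump: 4320 / 3.4 = 1271 kWh in → × $0.117 = $148.66/yr
Annual savings = $356.78
Payback = $8,100 / $356.78 = 22.7 years

23 years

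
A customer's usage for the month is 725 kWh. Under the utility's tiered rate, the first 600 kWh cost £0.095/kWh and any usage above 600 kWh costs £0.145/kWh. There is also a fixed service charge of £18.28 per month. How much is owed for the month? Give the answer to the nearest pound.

First 600 kWh × £0.095 = £57.00
Remaining 125 kWh × £0.145 = £18.12
Energy charge = £75.12; + service £18.28 = £93.41 ≈ £93

£93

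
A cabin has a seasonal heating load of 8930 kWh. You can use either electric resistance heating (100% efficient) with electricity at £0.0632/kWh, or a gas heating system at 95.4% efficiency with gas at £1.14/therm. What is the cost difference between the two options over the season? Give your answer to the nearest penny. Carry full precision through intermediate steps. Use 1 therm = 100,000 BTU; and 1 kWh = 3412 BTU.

£200.28

Heat load = 8930 kWh × 3412 = 30,469,160 BTU
Gas: input = 30,469,160 / 0.954 = 31,938,323 BTU = 319.4 therm → 319.4 × £1.14 = £364.10
Electric: 30,469,160 BTU / 3412 = 8,930 kWh → × £0.0632 = £564.38
Difference = |£364.10 − £564.38| = £200.28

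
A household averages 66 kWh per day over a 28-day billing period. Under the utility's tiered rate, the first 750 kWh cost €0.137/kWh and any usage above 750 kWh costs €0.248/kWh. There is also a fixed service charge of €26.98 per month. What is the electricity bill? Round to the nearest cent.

€402.03

Usage = 66 kWh/day × 28 days = 1848 kWh
First 750 kWh × €0.137 = €102.75
Remaining 1098 kWh × €0.248 = €272.30
Energy charge = €375.05; + service €26.98 = €402.03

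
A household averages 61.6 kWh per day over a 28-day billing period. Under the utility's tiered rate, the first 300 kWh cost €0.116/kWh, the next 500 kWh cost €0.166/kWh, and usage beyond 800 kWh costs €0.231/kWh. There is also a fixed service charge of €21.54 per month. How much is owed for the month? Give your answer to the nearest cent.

€352.97

Usage = 61.6 kWh/day × 28 days = 1724.8 kWh
First 300 kWh × €0.116 = €34.80
Next 500 kWh × €0.166 = €83.00
Remaining 924.8 kWh × €0.231 = €213.63
Energy charge = €331.43; + service €21.54 = €352.97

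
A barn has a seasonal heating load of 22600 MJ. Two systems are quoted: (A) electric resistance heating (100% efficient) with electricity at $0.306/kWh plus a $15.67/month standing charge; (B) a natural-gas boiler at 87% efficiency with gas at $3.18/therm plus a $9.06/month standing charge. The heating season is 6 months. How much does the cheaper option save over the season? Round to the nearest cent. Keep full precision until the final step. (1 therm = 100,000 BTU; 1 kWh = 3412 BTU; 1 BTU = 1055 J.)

Heat load = 22600 MJ = 22,600,000,000 J / 1055 = 21,421,801 BTU
Gas: input = 21,421,801 / 0.87 = 24,622,760 BTU = 246.2 therm → 246.2 × $3.18 = $783.00; + 6 × $9.06 standing = $837.36
Electric: 21,421,801 BTU / 3412 = 6,278 kWh → × $0.306 = $1,921.18; + 6 × $15.67 standing = $2,015.20
Difference = |$837.36 − $2,015.20| = $1,177.84

$1177.84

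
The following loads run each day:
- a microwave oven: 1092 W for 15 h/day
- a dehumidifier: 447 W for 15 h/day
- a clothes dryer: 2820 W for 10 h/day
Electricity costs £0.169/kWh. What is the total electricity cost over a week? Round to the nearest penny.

microwave oven: 1092 W × 15 h × 7 d = 114,660 Wh = 114.7 kWh
dehumidifier: 447 W × 15 h × 7 d = 46,935 Wh = 46.94 kWh
clothes dryer: 2820 W × 10 h × 7 d = 197,400 Wh = 197.4 kWh
Total energy = 114.7 + 46.94 + 197.4 = 359 kWh
Cost = 359 kWh × £0.169 = £60.67

£60.67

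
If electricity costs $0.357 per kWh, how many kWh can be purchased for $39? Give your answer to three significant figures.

109 kWh

$39 / $0.357 per kWh = 109.2 kWh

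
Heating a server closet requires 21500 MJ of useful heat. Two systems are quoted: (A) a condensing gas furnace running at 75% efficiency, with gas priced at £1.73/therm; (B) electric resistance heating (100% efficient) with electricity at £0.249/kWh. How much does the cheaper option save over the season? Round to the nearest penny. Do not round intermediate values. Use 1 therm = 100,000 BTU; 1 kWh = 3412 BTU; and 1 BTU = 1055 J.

Heat load = 21500 MJ = 21,500,000,000 J / 1055 = 20,379,147 BTU
Gas: input = 20,379,147 / 0.75 = 27,172,196 BTU = 271.7 therm → 271.7 × £1.73 = £470.08
Electric: 20,379,147 BTU / 3412 = 5,973 kWh → × £0.249 = £1,487.22
Difference = |£470.08 − £1,487.22| = £1,017.14

£1017.14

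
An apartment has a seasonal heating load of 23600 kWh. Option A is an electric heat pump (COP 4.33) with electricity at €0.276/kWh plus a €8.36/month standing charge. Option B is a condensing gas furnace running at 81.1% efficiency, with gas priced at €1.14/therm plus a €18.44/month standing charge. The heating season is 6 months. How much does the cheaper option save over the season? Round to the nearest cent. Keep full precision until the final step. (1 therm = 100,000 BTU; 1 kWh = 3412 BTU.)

Heat load = 23600 kWh × 3412 = 80,523,200 BTU
Gas: input = 80,523,200 / 0.811 = 99,288,779 BTU = 992.9 therm → 992.9 × €1.14 = €1,131.89; + 6 × €18.44 standing = €1,242.53
Heat pump: 80,523,200 BTU / 3412 = 23,600 kWh heat; / 4.33 = 5,450 kWh in → × €0.276 = €1,504.30; + 6 × €8.36 standing = €1,554.46
Difference = |€1,242.53 − €1,554.46| = €311.92

€311.92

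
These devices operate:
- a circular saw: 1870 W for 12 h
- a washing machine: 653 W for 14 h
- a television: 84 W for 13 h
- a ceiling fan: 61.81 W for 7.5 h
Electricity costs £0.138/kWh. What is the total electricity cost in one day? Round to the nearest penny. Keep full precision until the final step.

£4.57

circular saw: 1870 W × 12 h = 22,440 Wh = 22.44 kWh
washing machine: 653 W × 14 h = 9,142 Wh = 9.142 kWh
television: 84 W × 13 h = 1,092 Wh = 1.092 kWh
ceiling fan: 61.81 W × 7.5 h = 464 Wh = 0.4636 kWh
Total energy = 22.44 + 9.142 + 1.092 + 0.4636 = 33.14 kWh
Cost = 33.14 kWh × £0.138 = £4.57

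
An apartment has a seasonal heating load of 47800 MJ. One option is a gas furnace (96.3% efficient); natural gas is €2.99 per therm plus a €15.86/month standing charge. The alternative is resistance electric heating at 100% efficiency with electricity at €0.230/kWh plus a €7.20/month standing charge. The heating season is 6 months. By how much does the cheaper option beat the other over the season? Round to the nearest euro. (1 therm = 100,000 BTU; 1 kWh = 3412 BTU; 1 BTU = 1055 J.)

Heat load = 47800 MJ = 47,800,000,000 J / 1055 = 45,308,057 BTU
Gas: input = 45,308,057 / 0.963 = 47,048,865 BTU = 470.5 therm → 470.5 × €2.99 = €1,406.76; + 6 × €15.86 standing = €1,501.92
Electric: 45,308,057 BTU / 3412 = 13,280 kWh → × €0.230 = €3,054.18; + 6 × €7.20 standing = €3,097.38
Difference = |€1,501.92 − €3,097.38| = €1,595.46 ≈ €1595

€1595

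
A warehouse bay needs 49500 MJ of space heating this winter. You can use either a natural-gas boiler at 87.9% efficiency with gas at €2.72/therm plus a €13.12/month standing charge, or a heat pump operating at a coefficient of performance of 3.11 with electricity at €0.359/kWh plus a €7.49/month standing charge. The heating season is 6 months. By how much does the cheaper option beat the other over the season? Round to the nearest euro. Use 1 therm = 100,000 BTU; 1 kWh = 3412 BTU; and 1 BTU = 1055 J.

€102

Heat load = 49500 MJ = 49,500,000,000 J / 1055 = 46,919,431 BTU
Gas: input = 46,919,431 / 0.879 = 53,378,193 BTU = 533.8 therm → 533.8 × €2.72 = €1,451.89; + 6 × €13.12 standing = €1,530.61
Heat pump: 46,919,431 BTU / 3412 = 13,750 kWh heat; / 3.11 = 4,422 kWh in → × €0.359 = €1,587.37; + 6 × €7.49 standing = €1,632.31
Difference = |€1,530.61 − €1,632.31| = €101.70 ≈ €102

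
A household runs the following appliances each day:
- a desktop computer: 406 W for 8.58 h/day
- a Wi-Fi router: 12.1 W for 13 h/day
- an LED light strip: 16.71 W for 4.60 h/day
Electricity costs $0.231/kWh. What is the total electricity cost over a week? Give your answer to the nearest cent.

$6.01

desktop computer: 406 W × 8.58 h × 7 d = 24,384 Wh = 24.38 kWh
Wi-Fi router: 12.1 W × 13 h × 7 d = 1,101 Wh = 1.101 kWh
LED light strip: 16.71 W × 4.60 h × 7 d = 538 Wh = 0.5381 kWh
Total energy = 24.38 + 1.101 + 0.5381 = 26.02 kWh
Cost = 26.02 kWh × $0.231 = $6.01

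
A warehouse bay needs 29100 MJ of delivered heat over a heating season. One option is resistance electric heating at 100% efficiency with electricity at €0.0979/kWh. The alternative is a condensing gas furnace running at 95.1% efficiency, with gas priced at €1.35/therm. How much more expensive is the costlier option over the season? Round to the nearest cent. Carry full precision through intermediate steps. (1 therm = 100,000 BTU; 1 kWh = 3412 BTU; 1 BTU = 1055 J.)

€399.88

Heat load = 29100 MJ = 29,100,000,000 J / 1055 = 27,582,938 BTU
Gas: input = 27,582,938 / 0.951 = 29,004,141 BTU = 290 therm → 290 × €1.35 = €391.56
Electric: 27,582,938 BTU / 3412 = 8,084 kWh → × €0.0979 = €791.43
Difference = |€391.56 − €791.43| = €399.88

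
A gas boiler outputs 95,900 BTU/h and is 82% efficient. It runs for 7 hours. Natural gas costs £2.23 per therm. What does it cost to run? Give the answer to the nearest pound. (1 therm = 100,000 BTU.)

£18

Heat delivered = 95,900 BTU/h × 7 h = 671,300 BTU
Gas input = 671,300 / 0.82 = 818,659 BTU
= 818,659 / 100,000 = 8.187 therm
Cost = 8.187 × £2.23/therm = £18.26 ≈ £18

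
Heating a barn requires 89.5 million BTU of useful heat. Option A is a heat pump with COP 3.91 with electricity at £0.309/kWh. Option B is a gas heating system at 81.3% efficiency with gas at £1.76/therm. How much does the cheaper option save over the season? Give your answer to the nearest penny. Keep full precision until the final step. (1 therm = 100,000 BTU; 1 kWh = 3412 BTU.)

Heat load = 89.5 × 10⁶ BTU = 89,500,000 BTU
Gas: input = 89,500,000 / 0.813 = 110,086,101 BTU = 1,101 therm → 1,101 × £1.76 = £1,937.52
Heat pump: 89,500,000 BTU / 3412 = 26,230 kWh heat; / 3.91 = 6,709 kWh in → × £0.309 = £2,072.98
Difference = |£1,937.52 − £2,072.98| = £135.47

£135.47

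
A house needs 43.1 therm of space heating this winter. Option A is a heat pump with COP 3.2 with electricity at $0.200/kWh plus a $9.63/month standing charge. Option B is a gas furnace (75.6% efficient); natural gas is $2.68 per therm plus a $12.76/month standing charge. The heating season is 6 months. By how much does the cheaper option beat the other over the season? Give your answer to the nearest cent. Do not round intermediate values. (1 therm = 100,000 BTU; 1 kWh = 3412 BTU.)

Heat load = 43.1 therm × 100,000 = 4,310,000 BTU
Gas: input = 4,310,000 / 0.756 = 5,701,058 BTU = 57.01 therm → 57.01 × $2.68 = $152.79; + 6 × $12.76 standing = $229.35
Heat pump: 4,310,000 BTU / 3412 = 1,263 kWh heat; / 3.2 = 394.7 kWh in → × $0.200 = $78.95; + 6 × $9.63 standing = $136.73
Difference = |$229.35 − $136.73| = $92.62

$92.62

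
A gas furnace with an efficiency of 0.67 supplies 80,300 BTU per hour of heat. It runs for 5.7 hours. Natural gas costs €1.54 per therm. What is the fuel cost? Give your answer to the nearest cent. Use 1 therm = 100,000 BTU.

Heat delivered = 80,300 BTU/h × 5.7 h = 457,710 BTU
Gas input = 457,710 / 0.67 = 683,149 BTU
= 683,149 / 100,000 = 6.831 therm
Cost = 6.831 × €1.54/therm = €10.52

€10.52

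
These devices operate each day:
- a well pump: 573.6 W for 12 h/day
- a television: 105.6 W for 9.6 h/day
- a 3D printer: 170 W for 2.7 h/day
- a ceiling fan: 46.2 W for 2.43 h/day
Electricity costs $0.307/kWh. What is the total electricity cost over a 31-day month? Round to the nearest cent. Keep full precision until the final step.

well pump: 573.6 W × 12 h × 31 d = 213,379 Wh = 213.4 kWh
television: 105.6 W × 9.6 h × 31 d = 31,427 Wh = 31.43 kWh
3D printer: 170 W × 2.7 h × 31 d = 14,229 Wh = 14.23 kWh
ceiling fan: 46.2 W × 2.43 h × 31 d = 3,480 Wh = 3.48 kWh
Total energy = 213.4 + 31.43 + 14.23 + 3.48 = 262.5 kWh
Cost = 262.5 kWh × $0.307 = $80.59

$80.59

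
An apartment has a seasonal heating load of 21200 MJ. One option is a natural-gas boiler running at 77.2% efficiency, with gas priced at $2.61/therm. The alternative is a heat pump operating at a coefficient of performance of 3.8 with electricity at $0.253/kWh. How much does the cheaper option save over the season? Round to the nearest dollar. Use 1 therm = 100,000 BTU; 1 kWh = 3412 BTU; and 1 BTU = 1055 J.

Heat load = 21200 MJ = 21,200,000,000 J / 1055 = 20,094,787 BTU
Gas: input = 20,094,787 / 0.772 = 26,029,516 BTU = 260.3 therm → 260.3 × $2.61 = $679.37
Heat pump: 20,094,787 BTU / 3412 = 5,889 kWh heat; / 3.8 = 1,550 kWh in → × $0.253 = $392.11
Difference = |$679.37 − $392.11| = $287.26 ≈ $287

$287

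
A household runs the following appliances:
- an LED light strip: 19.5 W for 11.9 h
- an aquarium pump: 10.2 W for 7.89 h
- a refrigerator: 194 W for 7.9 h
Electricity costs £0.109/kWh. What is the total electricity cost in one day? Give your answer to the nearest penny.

£0.20

LED light strip: 19.5 W × 11.9 h = 232 Wh = 0.2321 kWh
aquarium pump: 10.2 W × 7.89 h = 80 Wh = 0.08048 kWh
refrigerator: 194 W × 7.9 h = 1,533 Wh = 1.533 kWh
Total energy = 0.2321 + 0.08048 + 1.533 = 1.845 kWh
Cost = 1.845 kWh × £0.109 = £0.20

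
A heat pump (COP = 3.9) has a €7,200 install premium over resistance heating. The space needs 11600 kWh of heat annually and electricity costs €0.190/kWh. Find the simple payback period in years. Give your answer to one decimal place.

4.4 years

Resistance: 11600 kWh × €0.190 = €2,204.00/yr
Heat pump: 11600 / 3.9 = 2974 kWh in → × €0.190 = €565.13/yr
Annual savings = €1,638.87
Payback = €7,200 / €1,638.87 = 4.39 years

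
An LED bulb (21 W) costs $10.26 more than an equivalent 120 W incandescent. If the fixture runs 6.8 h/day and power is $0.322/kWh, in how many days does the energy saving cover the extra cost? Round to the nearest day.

47 days

Power saved = 120 − 21 = 99 W
Daily energy saved = 99 W × 6.8 h = 673.2 Wh = 0.6732 kWh
Daily savings = 0.6732 × $0.322 = $0.2168
Payback = $10.26 / $0.2168 per day = 47.33 days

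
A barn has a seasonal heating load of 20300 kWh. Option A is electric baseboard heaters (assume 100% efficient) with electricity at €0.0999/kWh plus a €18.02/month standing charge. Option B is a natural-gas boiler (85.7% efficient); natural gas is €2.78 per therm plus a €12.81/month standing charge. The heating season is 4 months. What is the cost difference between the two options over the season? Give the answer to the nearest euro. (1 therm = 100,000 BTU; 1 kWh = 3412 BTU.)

Heat load = 20300 kWh × 3412 = 69,263,600 BTU
Gas: input = 69,263,600 / 0.857 = 80,821,004 BTU = 808.2 therm → 808.2 × €2.78 = €2,246.82; + 4 × €12.81 standing = €2,298.06
Electric: 69,263,600 BTU / 3412 = 20,300 kWh → × €0.0999 = €2,027.97; + 4 × €18.02 standing = €2,100.05
Difference = |€2,298.06 − €2,100.05| = €198.01 ≈ €198

€198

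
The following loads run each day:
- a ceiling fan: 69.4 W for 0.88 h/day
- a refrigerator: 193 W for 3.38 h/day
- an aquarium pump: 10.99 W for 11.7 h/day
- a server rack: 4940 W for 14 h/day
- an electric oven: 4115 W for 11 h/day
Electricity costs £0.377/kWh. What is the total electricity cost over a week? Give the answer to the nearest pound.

ceiling fan: 69.4 W × 0.88 h × 7 d = 428 Wh = 0.4275 kWh
refrigerator: 193 W × 3.38 h × 7 d = 4,566 Wh = 4.566 kWh
aquarium pump: 10.99 W × 11.7 h × 7 d = 900 Wh = 0.9001 kWh
server rack: 4940 W × 14 h × 7 d = 484,120 Wh = 484.1 kWh
electric oven: 4115 W × 11 h × 7 d = 316,855 Wh = 316.9 kWh
Total energy = 0.4275 + 4.566 + 0.9001 + 484.1 + 316.9 = 806.9 kWh
Cost = 806.9 kWh × £0.377 = £304.19 ≈ £304

£304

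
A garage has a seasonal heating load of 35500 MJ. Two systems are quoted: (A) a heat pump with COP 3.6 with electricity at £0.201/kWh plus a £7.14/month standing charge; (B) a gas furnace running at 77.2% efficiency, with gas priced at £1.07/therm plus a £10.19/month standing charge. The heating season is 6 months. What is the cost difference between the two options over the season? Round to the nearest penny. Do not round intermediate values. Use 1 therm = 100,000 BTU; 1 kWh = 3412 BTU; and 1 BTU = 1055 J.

£65.95

Heat load = 35500 MJ = 35,500,000,000 J / 1055 = 33,649,289 BTU
Gas: input = 33,649,289 / 0.772 = 43,587,162 BTU = 435.9 therm → 435.9 × £1.07 = £466.38; + 6 × £10.19 standing = £527.52
Heat pump: 33,649,289 BTU / 3412 = 9,862 kWh heat; / 3.6 = 2,739 kWh in → × £0.201 = £550.63; + 6 × £7.14 standing = £593.47
Difference = |£527.52 − £593.47| = £65.95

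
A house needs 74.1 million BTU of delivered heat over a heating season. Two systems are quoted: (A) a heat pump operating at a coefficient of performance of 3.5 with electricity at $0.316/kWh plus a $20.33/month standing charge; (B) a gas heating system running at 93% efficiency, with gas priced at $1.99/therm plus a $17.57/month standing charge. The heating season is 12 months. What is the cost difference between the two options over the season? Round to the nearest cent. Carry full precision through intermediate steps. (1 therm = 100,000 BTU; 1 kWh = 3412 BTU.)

Heat load = 74.1 × 10⁶ BTU = 74,100,000 BTU
Gas: input = 74,100,000 / 0.93 = 79,677,419 BTU = 796.8 therm → 796.8 × $1.99 = $1,585.58; + 12 × $17.57 standing = $1,796.42
Heat pump: 74,100,000 BTU / 3412 = 21,720 kWh heat; / 3.5 = 6,205 kWh in → × $0.316 = $1,960.78; + 12 × $20.33 standing = $2,204.74
Difference = |$1,796.42 − $2,204.74| = $408.32

$408.32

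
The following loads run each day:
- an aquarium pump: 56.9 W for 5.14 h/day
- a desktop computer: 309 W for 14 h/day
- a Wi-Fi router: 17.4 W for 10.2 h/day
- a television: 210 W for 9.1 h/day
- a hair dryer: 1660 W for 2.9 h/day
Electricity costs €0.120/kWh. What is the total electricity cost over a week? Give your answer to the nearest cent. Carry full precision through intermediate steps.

€9.68

aquarium pump: 56.9 W × 5.14 h × 7 d = 2,047 Wh = 2.047 kWh
desktop computer: 309 W × 14 h × 7 d = 30,282 Wh = 30.28 kWh
Wi-Fi router: 17.4 W × 10.2 h × 7 d = 1,242 Wh = 1.242 kWh
television: 210 W × 9.1 h × 7 d = 13,377 Wh = 13.38 kWh
hair dryer: 1660 W × 2.9 h × 7 d = 33,698 Wh = 33.7 kWh
Total energy = 2.047 + 30.28 + 1.242 + 13.38 + 33.7 = 80.65 kWh
Cost = 80.65 kWh × €0.120 = €9.68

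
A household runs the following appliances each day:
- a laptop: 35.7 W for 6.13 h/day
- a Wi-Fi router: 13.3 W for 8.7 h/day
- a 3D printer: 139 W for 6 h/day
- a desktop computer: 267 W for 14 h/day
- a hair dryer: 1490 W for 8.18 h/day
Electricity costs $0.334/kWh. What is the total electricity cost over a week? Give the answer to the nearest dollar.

$40

laptop: 35.7 W × 6.13 h × 7 d = 1,532 Wh = 1.532 kWh
Wi-Fi router: 13.3 W × 8.7 h × 7 d = 810 Wh = 0.81 kWh
3D printer: 139 W × 6 h × 7 d = 5,838 Wh = 5.838 kWh
desktop computer: 267 W × 14 h × 7 d = 26,166 Wh = 26.17 kWh
hair dryer: 1490 W × 8.18 h × 7 d = 85,317 Wh = 85.32 kWh
Total energy = 1.532 + 0.81 + 5.838 + 26.17 + 85.32 = 119.7 kWh
Cost = 119.7 kWh × $0.334 = $39.97 ≈ $40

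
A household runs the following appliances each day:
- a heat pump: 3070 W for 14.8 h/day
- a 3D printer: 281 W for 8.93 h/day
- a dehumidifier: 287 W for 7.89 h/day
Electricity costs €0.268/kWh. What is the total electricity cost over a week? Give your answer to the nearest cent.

heat pump: 3070 W × 14.8 h × 7 d = 318,052 Wh = 318.1 kWh
3D printer: 281 W × 8.93 h × 7 d = 17,565 Wh = 17.57 kWh
dehumidifier: 287 W × 7.89 h × 7 d = 15,851 Wh = 15.85 kWh
Total energy = 318.1 + 17.57 + 15.85 = 351.5 kWh
Cost = 351.5 kWh × €0.268 = €94.19

€94.19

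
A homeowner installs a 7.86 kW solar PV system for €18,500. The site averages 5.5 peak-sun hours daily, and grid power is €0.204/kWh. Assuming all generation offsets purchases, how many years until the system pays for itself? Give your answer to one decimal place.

Daily generation = 7.86 kW × 5.5 h = 43.23 kWh
Annual generation = 43.23 × 365 = 15779 kWh
Annual savings = 15779 × €0.204 = €3,218.91
Payback = €18,500 / €3,218.91 = 5.75 years

5.7 years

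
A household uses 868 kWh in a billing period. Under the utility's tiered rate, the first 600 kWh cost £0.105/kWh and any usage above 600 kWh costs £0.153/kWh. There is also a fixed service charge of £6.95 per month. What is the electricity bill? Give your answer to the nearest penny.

First 600 kWh × £0.105 = £63.00
Remaining 268 kWh × £0.153 = £41.00
Energy charge = £104.00; + service £6.95 = £110.95

£110.95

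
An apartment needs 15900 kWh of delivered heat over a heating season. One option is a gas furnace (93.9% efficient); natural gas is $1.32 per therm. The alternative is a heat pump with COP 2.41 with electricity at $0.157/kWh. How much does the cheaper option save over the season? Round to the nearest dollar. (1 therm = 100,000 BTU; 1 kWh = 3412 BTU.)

Heat load = 15900 kWh × 3412 = 54,250,800 BTU
Gas: input = 54,250,800 / 0.939 = 57,775,080 BTU = 577.8 therm → 577.8 × $1.32 = $762.63
Heat pump: 54,250,800 BTU / 3412 = 15,900 kWh heat; / 2.41 = 6,598 kWh in → × $0.157 = $1,035.81
Difference = |$762.63 − $1,035.81| = $273.18 ≈ $273

$273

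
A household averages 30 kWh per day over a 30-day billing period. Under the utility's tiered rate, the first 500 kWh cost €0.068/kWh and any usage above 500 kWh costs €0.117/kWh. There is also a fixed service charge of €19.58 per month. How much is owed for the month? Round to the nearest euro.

Usage = 30 kWh/day × 30 days = 900 kWh
First 500 kWh × €0.068 = €34.00
Remaining 400 kWh × €0.117 = €46.80
Energy charge = €80.80; + service €19.58 = €100.38 ≈ €100

€100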